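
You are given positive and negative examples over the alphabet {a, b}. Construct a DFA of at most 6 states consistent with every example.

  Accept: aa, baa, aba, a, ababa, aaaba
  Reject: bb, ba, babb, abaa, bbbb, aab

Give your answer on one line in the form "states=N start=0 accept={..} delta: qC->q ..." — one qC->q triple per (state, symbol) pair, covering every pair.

State merging on the prefix tree: take the shortest (then alphabetical) example prefix whose next move is undefined and point that move at state 0, else 1, else 2, ...; a target is out if some Accept/Reject pair would then sit in one state with the same input left (inseparable). If every existing state is out, open a new one.
a: 0a undefined. 0a->0: no, baa/abaa meet in 0 with "baa" left. Open state 1: 0a->1.
b: 0b undefined. 0b->0: no, a/ba meet in 1. 0b->1: no, aa/ba meet in 1 with "a" left. Open state 2: 0b->2.
aa: 1a undefined. 1a->0: ok.
ab: 1b undefined. 1b->0: no, aa/abaa meet in 0. 1b->1: no, a/abaa meet in 1. 1b->2: no, baa/abaa meet in 2 with "aa" left. Open state 3: 1b->3.
ba: 2a undefined. 2a->0: no, aa/ba meet in 0. 2a->1: no, a/ba meet in 1. 2a->2: no, baa/ba meet in 2. 2a->3: ok.
bb: 2b undefined. 2b->0: no, aa/bb meet in 0. 2b->1: no, a/bb meet in 1. 2b->2: ok.
aba: 3a undefined. 3a->0: no, a/abaa meet in 1. 3a->1: no, aa/abaa meet in 0. 3a->2: no, baa/bb meet in 2. 3a->3: no, baa/ba meet in 3. Open state 4: 3a->4.
bab: 3b undefined. 3b->0: ok.
abaa: 4a undefined. 4a->0: no, aa/abaa meet in 0. 4a->1: no, a/abaa meet in 1. 4a->2: ok.
abab: 4b undefined. 4b->0: ok.
All examples now run through 5 states with every (state, symbol) defined. Accept strings end in {0,1,4}, Reject strings end in {2,3}; accept={0,1,4}.

states=5 start=0 accept={0,1,4} delta: 0a->1 0b->2 1a->0 1b->3 2a->3 2b->2 3a->4 3b->0 4a->2 4b->0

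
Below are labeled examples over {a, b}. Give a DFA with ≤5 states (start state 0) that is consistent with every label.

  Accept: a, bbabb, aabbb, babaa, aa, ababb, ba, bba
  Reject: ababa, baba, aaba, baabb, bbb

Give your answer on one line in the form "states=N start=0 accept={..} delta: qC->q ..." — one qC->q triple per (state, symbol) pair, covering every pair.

State merging on the prefix tree: take the shortest (then alphabetical) example prefix whose next move is undefined and point that move at state 0, else 1, else 2, ...; a target is out if some Accept/Reject pair would then sit in one state with the same input left (inseparable). If every existing state is out, open a new one.
a: 0a undefined. 0a->0: no, aabbb/bbb meet in 0 with "bbb" left. Open state 1: 0a->1.
b: 0b undefined. 0b->0: ok.
aa: 1a undefined. 1a->0: no, a/aaba meet in 1. 1a->1: no, bbabb/baabb meet in 1 with "bb" left. Open state 2: 1a->2.
ab: 1b undefined. 1b->0: no, a/ababa meet in 1. 1b->1: no, aa/baba meet in 2. 1b->2: ok.
aab: 2b undefined. 2b->0: no, a/aaba meet in 1. 2b->1: no, aa/aaba meet in 2. 2b->2: no, bbabb/baabb meet in 2. Open state 3: 2b->3.
aba: 2a undefined. 2a->0: no, a/ababa meet in 1. 2a->1: no, a/ababa meet in 1. 2a->2: no, babaa/baba meet in 2. 2a->3: no, bbabb/baba meet in 3. Open state 4: 2a->4.
aaba: 3a undefined. 3a->0: ok.
aabb: 3b undefined. 3b->0: no, aabbb/aaba meet in 0. 3b->1: no, a/baabb meet in 1. 3b->2: no, aa/baabb meet in 2. 3b->3: no, bbabb/baabb meet in 3. 3b->4: ok.
abab: 4b undefined. 4b->0: no, a/ababa meet in 1. 4b->1: no, aa/ababa meet in 2. 4b->2: ok.
babaa: 4a undefined. 4a->0: no, babaa/aaba meet in 0. 4a->1: ok.
All examples now run through 5 states with every (state, symbol) defined. Accept strings end in {1,2,3}, Reject strings end in {0,4}; accept={1,2,3}.

states=5 start=0 accept={1,2,3} delta: 0a->1 0b->0 1a->2 1b->2 2a->4 2b->3 3a->0 3b->4 4a->1 4b->2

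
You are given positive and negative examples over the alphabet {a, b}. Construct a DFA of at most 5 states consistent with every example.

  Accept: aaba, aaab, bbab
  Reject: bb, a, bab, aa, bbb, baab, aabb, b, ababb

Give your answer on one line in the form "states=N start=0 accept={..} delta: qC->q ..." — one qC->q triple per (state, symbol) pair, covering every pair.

states=4 start=0 accept={3} delta: 0a->1 0b->2 1a->0 1b->3 2a->3 2b->0 3a->0 3b->0

Grow the machine one transition at a time. Run the examples from 0; the earliest place one falls off (shortest prefix, ties alphabetical) gets sent to the lowest-numbered state that keeps every Accept/Reject pair distinguishable — a pair clashes when both reach the same state with identical unread suffix — and to a fresh state only if none does.
a: 0a undefined. 0a->0: no, aaab/b meet in 0 with "b" left. Open state 1: 0a->1.
b: 0b undefined. 0b->0: no, bbab/bab meet in 1 with "b" left. 0b->1: no, aaab/baab meet in 1 with "aab" left. Open state 2: 0b->2.
aa: 1a undefined. 1a->0: ok.
ab: 1b undefined. 1b->0: no, aaab/aa meet in 0. 1b->1: no, aaab/a meet in 1. 1b->2: no, aaab/b meet in 2. Open state 3: 1b->3.
ba: 2a undefined. 2a->0: no, aaba/aa meet in 0. 2a->1: no, aaba/a meet in 1. 2a->2: no, aaba/b meet in 2. 2a->3: ok.
bb: 2b undefined. 2b->0: ok.
aba: 3a undefined. 3a->0: ok.
bab: 3b undefined. 3b->0: ok.
All examples now run through 4 states with every (state, symbol) defined. Accept strings end in {3}, Reject strings end in {0,1,2}; accept={3}.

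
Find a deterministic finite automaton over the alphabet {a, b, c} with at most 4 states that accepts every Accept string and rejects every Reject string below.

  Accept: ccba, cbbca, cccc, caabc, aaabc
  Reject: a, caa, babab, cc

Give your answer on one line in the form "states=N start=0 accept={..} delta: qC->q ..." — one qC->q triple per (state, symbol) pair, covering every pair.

states=3 start=0 accept={1} delta: 0a->0 0b->0 0c->1 1a->0 1b->1 1c->2 2a->1 2b->2 2c->0

Grow the machine one transition at a time. Run the examples from 0; the earliest place one falls off (shortest prefix, ties alphabetical) gets sent to the lowest-numbered state that keeps every Accept/Reject pair distinguishable — a pair clashes when both reach the same state with identical unread suffix — and to a fresh state only if none does.
a: 0a undefined. 0a->0: ok.
b: 0b undefined. 0b->0: ok.
c: 0c undefined. 0c->0: no, ccba/a meet in 0. Open state 1: 0c->1.
ca: 1a undefined. 1a->0: ok.
cb: 1b undefined. 1b->0: no, cbbca/a meet in 0. 1b->1: ok.
cc: 1c undefined. 1c->0: no, ccba/a meet in 0. 1c->1: no, ccba/a meet in 0. Open state 2: 1c->2.
ccb: 2b undefined. 2b->0: no, ccba/a meet in 0. 2b->1: no, ccba/a meet in 0. 2b->2: ok.
ccc: 2c undefined. 2c->0: ok.
ccba: 2a undefined. 2a->0: no, ccba/a meet in 0. 2a->1: ok.
All examples now run through 3 states with every (state, symbol) defined. Accept strings end in {1}, Reject strings end in {0,2}; accept={1}.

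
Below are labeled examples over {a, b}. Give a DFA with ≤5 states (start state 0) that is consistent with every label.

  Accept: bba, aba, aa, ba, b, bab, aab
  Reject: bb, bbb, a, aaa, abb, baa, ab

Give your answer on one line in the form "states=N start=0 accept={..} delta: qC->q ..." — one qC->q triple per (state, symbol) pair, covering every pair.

State merging on the prefix tree: take the shortest (then alphabetical) example prefix whose next move is undefined and point that move at state 0, else 1, else 2, ...; a target is out if some Accept/Reject pair would then sit in one state with the same input left (inseparable). If every existing state is out, open a new one.
a: 0a undefined. 0a->0: no, aa/a meet in 0. Open state 1: 0a->1.
b: 0b undefined. 0b->0: no, bba/a meet in 1. 0b->1: no, b/a meet in 1. Open state 2: 0b->2.
aa: 1a undefined. 1a->0: ok.
ab: 1b undefined. 1b->0: no, aba/a meet in 1. 1b->1: ok.
ba: 2a undefined. 2a->0: ok.
bb: 2b undefined. 2b->0: no, bba/a meet in 1. 2b->1: ok.
All examples now run through 3 states with every (state, symbol) defined. Accept strings end in {0,2}, Reject strings end in {1}; accept={0,2}.

states=3 start=0 accept={0,2} delta: 0a->1 0b->2 1a->0 1b->1 2a->0 2b->1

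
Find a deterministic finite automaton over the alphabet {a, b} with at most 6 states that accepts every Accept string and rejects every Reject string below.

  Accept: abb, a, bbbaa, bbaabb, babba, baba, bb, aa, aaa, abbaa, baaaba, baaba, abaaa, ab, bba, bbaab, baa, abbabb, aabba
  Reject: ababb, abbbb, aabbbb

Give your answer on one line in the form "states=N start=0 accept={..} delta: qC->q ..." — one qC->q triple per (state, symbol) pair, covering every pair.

states=4 start=0 accept={0,1,2} delta: 0a->0 0b->1 1a->1 1b->2 2a->0 2b->3 3a->0 3b->3

Fold the examples into a partial DFA from state 0: repeatedly fix the first undefined (state, symbol) met by the shortest-then-alphabetical prefix, trying targets in increasing order and rejecting any under which an Accept and a Reject string meet in one state with the same remainder; add a state when all current targets are rejected. Accepting states are where Accept strings end.
a: 0a undefined. 0a->0: ok.
b: 0b undefined. 0b->0: no, abb/ababb meet in 0. Open state 1: 0b->1.
ba: 1a undefined. 1a->0: no, abb/ababb meet in 1 with "b" left. 1a->1: ok.
bb: 1b undefined. 1b->0: no, abb/abbbb meet in 0. 1b->1: no, abb/ababb meet in 1. Open state 2: 1b->2.
bba: 2a undefined. 2a->0: ok.
bbb: 2b undefined. 2b->0: no, a/ababb meet in 0. 2b->1: no, abb/abbbb meet in 2. 2b->2: no, abb/ababb meet in 2. Open state 3: 2b->3.
bbba: 3a undefined. 3a->0: ok.
abbbb: 3b undefined. 3b->0: no, a/abbbb meet in 0. 3b->1: no, abaaa/abbbb meet in 1. 3b->2: no, abb/abbbb meet in 2. 3b->3: ok.
All examples now run through 4 states with every (state, symbol) defined. Accept strings end in {0,1,2}, Reject strings end in {3}; accept={0,1,2}.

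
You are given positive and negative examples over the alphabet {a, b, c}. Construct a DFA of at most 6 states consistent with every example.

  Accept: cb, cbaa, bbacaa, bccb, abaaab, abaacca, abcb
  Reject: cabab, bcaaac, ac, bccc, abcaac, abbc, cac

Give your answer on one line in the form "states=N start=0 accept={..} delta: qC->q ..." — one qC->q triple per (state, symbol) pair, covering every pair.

states=3 start=0 accept={0} delta: 0a->0 0b->0 0c->1 1a->2 1b->0 1c->0 2a->0 2b->1 2c->1

Grow the machine one transition at a time. Run the examples from 0; the earliest place one falls off (shortest prefix, ties alphabetical) gets sent to the lowest-numbered state that keeps every Accept/Reject pair distinguishable — a pair clashes when both reach the same state with identical unread suffix — and to a fresh state only if none does.
a: 0a undefined. 0a->0: ok.
b: 0b undefined. 0b->0: ok.
c: 0c undefined. 0c->0: no, cb/cabab meet in 0. Open state 1: 0c->1.
ca: 1a undefined. 1a->0: no, bbacaa/cabab meet in 0. 1a->1: no, bbacaa/ac meet in 1. Open state 2: 1a->2.
cb: 1b undefined. 1b->0: ok.
bcc: 1c undefined. 1c->0: ok.
cab: 2b undefined. 2b->0: no, cb/cabab meet in 0. 2b->1: ok.
cac: 2c undefined. 2c->0: no, cb/cac meet in 0. 2c->1: ok.
bcaa: 2a undefined. 2a->0: ok.
All examples now run through 3 states with every (state, symbol) defined. Accept strings end in {0}, Reject strings end in {1}; accept={0}.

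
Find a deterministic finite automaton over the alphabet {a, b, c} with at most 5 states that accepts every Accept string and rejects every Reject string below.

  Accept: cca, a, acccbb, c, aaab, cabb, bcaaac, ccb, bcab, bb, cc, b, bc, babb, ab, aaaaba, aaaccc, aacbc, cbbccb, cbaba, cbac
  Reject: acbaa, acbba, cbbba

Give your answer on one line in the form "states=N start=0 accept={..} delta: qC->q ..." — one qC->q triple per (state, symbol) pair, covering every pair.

states=4 start=0 accept={0,1,2} delta: 0a->0 0b->0 0c->1 1a->0 1b->2 1c->0 2a->3 2b->2 2c->0 3a->3 3b->0 3c->0

State merging on the prefix tree: take the shortest (then alphabetical) example prefix whose next move is undefined and point that move at state 0, else 1, else 2, ...; a target is out if some Accept/Reject pair would then sit in one state with the same input left (inseparable). If every existing state is out, open a new one.
a: 0a undefined. 0a->0: ok.
b: 0b undefined. 0b->0: ok.
c: 0c undefined. 0c->0: no, cca/acbaa meet in 0. Open state 1: 0c->1.
ca: 1a undefined. 1a->0: ok.
cb: 1b undefined. 1b->0: no, a/acbaa meet in 0. 1b->1: no, a/acbaa meet in 0. Open state 2: 1b->2.
cc: 1c undefined. 1c->0: ok.
cba: 2a undefined. 2a->0: no, cca/acbaa meet in 0. 2a->1: no, cca/acbaa meet in 0. 2a->2: no, cbaba/acbba meet in 2 with "ba" left. Open state 3: 2a->3.
cbb: 2b undefined. 2b->0: no, cca/acbba meet in 0. 2b->1: no, cca/acbba meet in 0. 2b->2: ok.
cbab: 3b undefined. 3b->0: ok.
cbac: 3c undefined. 3c->0: ok.
cbbc: 2c undefined. 2c->0: ok.
acbaa: 3a undefined. 3a->0: no, cca/acbaa meet in 0. 3a->1: no, c/acbaa meet in 1. 3a->2: no, acccbb/acbaa meet in 2. 3a->3: ok.
All examples now run through 4 states with every (state, symbol) defined. Accept strings end in {0,1,2}, Reject strings end in {3}; accept={0,1,2}.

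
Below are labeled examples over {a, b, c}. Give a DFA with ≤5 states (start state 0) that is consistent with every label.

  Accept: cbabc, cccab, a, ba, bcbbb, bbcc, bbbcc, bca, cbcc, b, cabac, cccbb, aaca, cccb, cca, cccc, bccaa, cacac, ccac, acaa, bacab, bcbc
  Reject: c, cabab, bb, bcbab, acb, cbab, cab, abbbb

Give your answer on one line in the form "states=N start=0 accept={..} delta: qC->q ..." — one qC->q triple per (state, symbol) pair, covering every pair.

states=5 start=0 accept={0,1,3,4} delta: 0a->0 0b->1 0c->2 1a->1 1b->2 1c->3 2a->1 2b->2 2c->1 3a->3 3b->4 3c->0 4a->1 4b->0 4c->0

Fold the examples into a partial DFA from state 0: repeatedly fix the first undefined (state, symbol) met by the shortest-then-alphabetical prefix, trying targets in increasing order and rejecting any under which an Accept and a Reject string meet in one state with the same remainder; add a state when all current targets are rejected. Accepting states are where Accept strings end.
a: 0a undefined. 0a->0: ok.
b: 0b undefined. 0b->0: no, a/bb meet in 0. Open state 1: 0b->1.
c: 0c undefined. 0c->0: no, cccab/acb meet in 1. 0c->1: no, b/c meet in 1. Open state 2: 0c->2.
ba: 1a undefined. 1a->0: no, bacab/cab meet in 2 with "ab" left. 1a->1: ok.
bb: 1b undefined. 1b->0: no, a/bb meet in 0. 1b->1: no, ba/bb meet in 1. 1b->2: ok.
bc: 1c undefined. 1c->0: no, bcbbb/acb meet in 2 with "b" left. 1c->1: no, bcbbb/abbbb meet in 2 with "bb" left. 1c->2: no, bacab/cab meet in 2 with "ab" left. Open state 3: 1c->3.
ca: 2a undefined. 2a->0: no, ba/cab meet in 1. 2a->1: ok.
cb: 2b undefined. 2b->0: no, a/acb meet in 0. 2b->1: no, ba/acb meet in 1. 2b->2: ok.
cc: 2c undefined. 2c->0: no, cccab/c meet in 2. 2c->1: ok.
bca: 3a undefined. 3a->0: no, cacac/c meet in 2. 3a->1: no, cccab/c meet in 2. 3a->2: no, cccab/c meet in 2. 3a->3: ok.
bcb: 3b undefined. 3b->0: no, cbabc/bcbab meet in 1. 3b->1: no, bcbbb/c meet in 2. 3b->2: no, cccab/c meet in 2. 3b->3: no, cccab/bcbab meet in 3. Open state 4: 3b->4.
bcc: 3c undefined. 3c->0: ok.
bcba: 4a undefined. 4a->0: no, cbabc/bcbab meet in 1. 4a->1: ok.
bcbb: 4b undefined. 4b->0: ok.
bcbc: 4c undefined. 4c->0: ok.
All examples now run through 5 states with every (state, symbol) defined. Accept strings end in {0,1,3,4}, Reject strings end in {2}; accept={0,1,3,4}.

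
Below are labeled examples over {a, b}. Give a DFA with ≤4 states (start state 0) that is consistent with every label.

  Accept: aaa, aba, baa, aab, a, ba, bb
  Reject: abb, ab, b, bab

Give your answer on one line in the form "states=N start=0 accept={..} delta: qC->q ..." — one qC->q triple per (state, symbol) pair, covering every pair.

states=4 start=0 accept={1,3} delta: 0a->1 0b->2 1a->2 1b->0 2a->3 2b->1 3a->1 3b->0

Fold the examples into a partial DFA from state 0: repeatedly fix the first undefined (state, symbol) met by the shortest-then-alphabetical prefix, trying targets in increasing order and rejecting any under which an Accept and a Reject string meet in one state with the same remainder; add a state when all current targets are rejected. Accepting states are where Accept strings end.
a: 0a undefined. 0a->0: no, aab/ab meet in 0 with "b" left. Open state 1: 0a->1.
b: 0b undefined. 0b->0: no, bb/b meet in 0. 0b->1: no, aab/bab meet in 1 with "ab" left. Open state 2: 0b->2.
aa: 1a undefined. 1a->0: no, aab/b meet in 2. 1a->1: no, aab/ab meet in 1 with "b" left. 1a->2: ok.
ab: 1b undefined. 1b->0: ok.
ba: 2a undefined. 2a->0: no, aaa/ab meet in 0. 2a->1: no, baa/abb meet in 2. 2a->2: no, aaa/abb meet in 2. Open state 3: 2a->3.
bb: 2b undefined. 2b->0: no, aab/ab meet in 0. 2b->1: ok.
baa: 3a undefined. 3a->0: no, baa/ab meet in 0. 3a->1: ok.
bab: 3b undefined. 3b->0: ok.
All examples now run through 4 states with every (state, symbol) defined. Accept strings end in {1,3}, Reject strings end in {0,2}; accept={1,3}.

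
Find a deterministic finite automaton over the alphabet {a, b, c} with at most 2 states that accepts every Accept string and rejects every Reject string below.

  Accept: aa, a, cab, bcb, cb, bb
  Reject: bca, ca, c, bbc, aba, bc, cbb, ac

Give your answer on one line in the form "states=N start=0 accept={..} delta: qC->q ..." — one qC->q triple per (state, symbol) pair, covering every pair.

states=2 start=0 accept={0} delta: 0a->0 0b->1 0c->1 1a->1 1b->0 1c->1

Grow the machine one transition at a time. Run the examples from 0; the earliest place one falls off (shortest prefix, ties alphabetical) gets sent to the lowest-numbered state that keeps every Accept/Reject pair distinguishable — a pair clashes when both reach the same state with identical unread suffix — and to a fresh state only if none does.
a: 0a undefined. 0a->0: ok.
b: 0b undefined. 0b->0: no, aa/aba meet in 0. Open state 1: 0b->1.
c: 0c undefined. 0c->0: no, aa/ca meet in 0. 0c->1: ok.
bb: 1b undefined. 1b->0: ok.
bc: 1c undefined. 1c->0: no, aa/bca meet in 0. 1c->1: ok.
ca: 1a undefined. 1a->0: no, aa/bca meet in 0. 1a->1: ok.
All examples now run through 2 states with every (state, symbol) defined. Accept strings end in {0}, Reject strings end in {1}; accept={0}.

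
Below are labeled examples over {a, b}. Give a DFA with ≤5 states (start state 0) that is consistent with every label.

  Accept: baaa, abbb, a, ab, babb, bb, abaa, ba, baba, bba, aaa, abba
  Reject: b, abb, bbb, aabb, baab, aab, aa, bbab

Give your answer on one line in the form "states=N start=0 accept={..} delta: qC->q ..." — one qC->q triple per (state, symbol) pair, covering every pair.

State merging on the prefix tree: take the shortest (then alphabetical) example prefix whose next move is undefined and point that move at state 0, else 1, else 2, ...; a target is out if some Accept/Reject pair would then sit in one state with the same input left (inseparable). If every existing state is out, open a new one.
a: 0a undefined. 0a->0: no, abbb/bbb meet in 0 with "bbb" left. Open state 1: 0a->1.
b: 0b undefined. 0b->0: no, ab/bbab meet in 1 with "b" left. 0b->1: no, a/b meet in 1. Open state 2: 0b->2.
aa: 1a undefined. 1a->0: no, bb/aabb meet in 2 with "b" left. 1a->1: no, a/aa meet in 1. 1a->2: no, bb/aab meet in 2 with "b" left. Open state 3: 1a->3.
ab: 1b undefined. 1b->0: no, abaa/aa meet in 3. 1b->1: no, abbb/abb meet in 1. 1b->2: no, abbb/bbb meet in 2 with "bb" left. 1b->3: no, abbb/aabb meet in 3 with "bb" left. Open state 4: 1b->4.
ba: 2a undefined. 2a->0: no, baaa/aa meet in 3. 2a->1: no, babb/abb meet in 4 with "b" left. 2a->2: no, baaa/b meet in 2. 2a->3: no, babb/aabb meet in 3 with "bb" left. 2a->4: ok.
bb: 2b undefined. 2b->0: no, ab/bbab meet in 4. 2b->1: no, ab/bbb meet in 4. 2b->2: no, bb/b meet in 2. 2b->3: no, bb/aa meet in 3. 2b->4: ok.
aaa: 3a undefined. 3a->0: ok.
aab: 3b undefined. 3b->0: no, aaa/aab meet in 0. 3b->1: no, a/aab meet in 1. 3b->2: no, ab/aabb meet in 4. 3b->3: ok.
aba: 4a undefined. 4a->0: ok.
abb: 4b undefined. 4b->0: no, abbb/b meet in 2. 4b->1: no, baaa/abb meet in 1. 4b->2: ok.
All examples now run through 5 states with every (state, symbol) defined. Accept strings end in {0,1,4}, Reject strings end in {2,3}; accept={0,1,4}.

states=5 start=0 accept={0,1,4} delta: 0a->1 0b->2 1a->3 1b->4 2a->4 2b->4 3a->0 3b->3 4a->0 4b->2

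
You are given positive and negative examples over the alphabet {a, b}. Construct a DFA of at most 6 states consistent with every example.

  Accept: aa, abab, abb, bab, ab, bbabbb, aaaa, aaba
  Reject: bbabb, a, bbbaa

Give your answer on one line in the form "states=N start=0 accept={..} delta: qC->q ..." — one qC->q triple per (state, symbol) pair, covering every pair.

Grow the machine one transition at a time. Run the examples from 0; the earliest place one falls off (shortest prefix, ties alphabetical) gets sent to the lowest-numbered state that keeps every Accept/Reject pair distinguishable — a pair clashes when both reach the same state with identical unread suffix — and to a fresh state only if none does.
a: 0a undefined. 0a->0: no, aa/a meet in 0. Open state 1: 0a->1.
b: 0b undefined. 0b->0: no, aa/bbbaa meet in 1 with "a" left. 0b->1: ok.
aa: 1a undefined. 1a->0: no, bab/a meet in 1. 1a->1: no, aa/a meet in 1. Open state 2: 1a->2.
ab: 1b undefined. 1b->0: no, abb/bbabb meet in 1. 1b->1: no, abb/a meet in 1. 1b->2: ok.
aaa: 2a undefined. 2a->0: no, aa/bbabb meet in 2. 2a->1: no, abb/bbabb meet in 2 with "b" left. 2a->2: ok.
aab: 2b undefined. 2b->0: no, aa/bbbaa meet in 2. 2b->1: no, aa/bbabb meet in 2. 2b->2: no, aa/bbabb meet in 2. Open state 3: 2b->3.
aaba: 3a undefined. 3a->0: ok.
bbabb: 3b undefined. 3b->0: no, bbabbb/a meet in 1. 3b->1: ok.
All examples now run through 4 states with every (state, symbol) defined. Accept strings end in {0,2,3}, Reject strings end in {1}; accept={0,2,3}.

states=4 start=0 accept={0,2,3} delta: 0a->1 0b->1 1a->2 1b->2 2a->2 2b->3 3a->0 3b->1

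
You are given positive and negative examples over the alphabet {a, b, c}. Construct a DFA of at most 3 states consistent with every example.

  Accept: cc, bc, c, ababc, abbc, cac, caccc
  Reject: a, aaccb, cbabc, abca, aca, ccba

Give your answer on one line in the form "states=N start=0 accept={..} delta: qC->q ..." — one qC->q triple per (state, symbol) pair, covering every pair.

states=3 start=0 accept={1} delta: 0a->0 0b->0 0c->1 1a->0 1b->2 1c->1 2a->2 2b->2 2c->0

Fold the examples into a partial DFA from state 0: repeatedly fix the first undefined (state, symbol) met by the shortest-then-alphabetical prefix, trying targets in increasing order and rejecting any under which an Accept and a Reject string meet in one state with the same remainder; add a state when all current targets are rejected. Accepting states are where Accept strings end.
a: 0a undefined. 0a->0: ok.
b: 0b undefined. 0b->0: ok.
c: 0c undefined. 0c->0: no, cc/a meet in 0. Open state 1: 0c->1.
ca: 1a undefined. 1a->0: ok.
cb: 1b undefined. 1b->0: no, bc/cbabc meet in 1. 1b->1: no, bc/cbabc meet in 1. Open state 2: 1b->2.
cc: 1c undefined. 1c->0: no, cc/a meet in 0. 1c->1: ok.
cba: 2a undefined. 2a->0: no, cc/cbabc meet in 1. 2a->1: no, cc/ccba meet in 1. 2a->2: ok.
cbab: 2b undefined. 2b->0: no, cc/cbabc meet in 1. 2b->1: no, cc/cbabc meet in 1. 2b->2: ok.
cbabc: 2c undefined. 2c->0: ok.
All examples now run through 3 states with every (state, symbol) defined. Accept strings end in {1}, Reject strings end in {0,2}; accept={1}.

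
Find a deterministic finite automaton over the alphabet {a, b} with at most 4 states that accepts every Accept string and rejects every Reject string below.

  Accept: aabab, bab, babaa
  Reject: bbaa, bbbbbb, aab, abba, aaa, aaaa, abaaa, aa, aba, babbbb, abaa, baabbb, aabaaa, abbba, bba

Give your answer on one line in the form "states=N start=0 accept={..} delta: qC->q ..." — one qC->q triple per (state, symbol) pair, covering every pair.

State merging on the prefix tree: take the shortest (then alphabetical) example prefix whose next move is undefined and point that move at state 0, else 1, else 2, ...; a target is out if some Accept/Reject pair would then sit in one state with the same input left (inseparable). If every existing state is out, open a new one.
a: 0a undefined. 0a->0: ok.
b: 0b undefined. 0b->0: no, aabab/bbaa meet in 0. Open state 1: 0b->1.
ba: 1a undefined. 1a->0: no, aabab/aab meet in 1. 1a->1: no, babaa/bbaa meet in 1 with "baa" left. Open state 2: 1a->2.
bb: 1b undefined. 1b->0: ok.
baa: 2a undefined. 2a->0: ok.
bab: 2b undefined. 2b->0: no, aabab/bbaa meet in 0. 2b->1: no, aabab/aab meet in 1. 2b->2: no, aabab/aba meet in 2. Open state 3: 2b->3.
baba: 3a undefined. 3a->0: no, babaa/bbaa meet in 0. 3a->1: no, babaa/aba meet in 2. 3a->2: no, babaa/bbaa meet in 0. 3a->3: ok.
babb: 3b undefined. 3b->0: ok.
All examples now run through 4 states with every (state, symbol) defined. Accept strings end in {3}, Reject strings end in {0,1,2}; accept={3}.

states=4 start=0 accept={3} delta: 0a->0 0b->1 1a->2 1b->0 2a->0 2b->3 3a->3 3b->0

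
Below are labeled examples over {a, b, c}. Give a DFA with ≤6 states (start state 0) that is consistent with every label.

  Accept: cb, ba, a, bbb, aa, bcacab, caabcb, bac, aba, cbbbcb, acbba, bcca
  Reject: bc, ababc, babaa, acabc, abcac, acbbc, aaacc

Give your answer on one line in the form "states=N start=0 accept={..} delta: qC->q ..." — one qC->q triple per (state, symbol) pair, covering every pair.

states=4 start=0 accept={0,1,2} delta: 0a->0 0b->1 0c->1 1a->2 1b->0 1c->3 2a->3 2b->1 2c->0 3a->1 3b->0 3c->0

Fold the examples into a partial DFA from state 0: repeatedly fix the first undefined (state, symbol) met by the shortest-then-alphabetical prefix, trying targets in increasing order and rejecting any under which an Accept and a Reject string meet in one state with the same remainder; add a state when all current targets are rejected. Accepting states are where Accept strings end.
a: 0a undefined. 0a->0: ok.
b: 0b undefined. 0b->0: no, ba/babaa meet in 0. Open state 1: 0b->1.
c: 0c undefined. 0c->0: no, a/aaacc meet in 0. 0c->1: ok.
ba: 1a undefined. 1a->0: no, ba/babaa meet in 0. 1a->1: no, bac/bc meet in 1 with "c" left. Open state 2: 1a->2.
bb: 1b undefined. 1b->0: ok.
bc: 1c undefined. 1c->0: no, cb/bc meet in 0. 1c->1: no, bbb/bc meet in 1. 1c->2: no, ba/bc meet in 2. Open state 3: 1c->3.
bab: 2b undefined. 2b->0: no, cb/babaa meet in 0. 2b->1: ok.
bac: 2c undefined. 2c->0: ok.
bca: 3a undefined. 3a->0: no, bbb/abcac meet in 1. 3a->1: ok.
bcc: 3c undefined. 3c->0: ok.
caa: 2a undefined. 2a->0: no, cb/babaa meet in 0. 2a->1: no, bbb/babaa meet in 1. 2a->2: no, ba/babaa meet in 2. 2a->3: ok.
caab: 3b undefined. 3b->0: ok.
All examples now run through 4 states with every (state, symbol) defined. Accept strings end in {0,1,2}, Reject strings end in {3}; accept={0,1,2}.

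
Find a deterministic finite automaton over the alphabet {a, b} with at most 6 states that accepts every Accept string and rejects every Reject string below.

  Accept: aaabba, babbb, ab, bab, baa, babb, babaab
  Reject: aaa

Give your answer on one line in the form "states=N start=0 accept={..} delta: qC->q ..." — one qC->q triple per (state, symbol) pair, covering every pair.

states=2 start=0 accept={1} delta: 0a->0 0b->1 1a->1 1b->1

State merging on the prefix tree: take the shortest (then alphabetical) example prefix whose next move is undefined and point that move at state 0, else 1, else 2, ...; a target is out if some Accept/Reject pair would then sit in one state with the same input left (inseparable). If every existing state is out, open a new one.
a: 0a undefined. 0a->0: ok.
b: 0b undefined. 0b->0: no, aaabba/aaa meet in 0. Open state 1: 0b->1.
ba: 1a undefined. 1a->0: no, baa/aaa meet in 0. 1a->1: ok.
bab: 1b undefined. 1b->0: no, aaabba/aaa meet in 0. 1b->1: ok.
All examples now run through 2 states with every (state, symbol) defined. Accept strings end in {1}, Reject strings end in {0}; accept={1}.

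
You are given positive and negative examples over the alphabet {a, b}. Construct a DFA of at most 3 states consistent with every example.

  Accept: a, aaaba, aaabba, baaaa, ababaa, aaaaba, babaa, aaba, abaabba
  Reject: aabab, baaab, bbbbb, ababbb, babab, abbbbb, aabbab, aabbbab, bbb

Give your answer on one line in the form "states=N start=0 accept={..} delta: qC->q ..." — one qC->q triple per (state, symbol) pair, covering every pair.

states=2 start=0 accept={0} delta: 0a->0 0b->1 1a->0 1b->0

Grow the machine one transition at a time. Run the examples from 0; the earliest place one falls off (shortest prefix, ties alphabetical) gets sent to the lowest-numbered state that keeps every Accept/Reject pair distinguishable — a pair clashes when both reach the same state with identical unread suffix — and to a fresh state only if none does.
a: 0a undefined. 0a->0: ok.
b: 0b undefined. 0b->0: no, a/aabab meet in 0. Open state 1: 0b->1.
ba: 1a undefined. 1a->0: ok.
bb: 1b undefined. 1b->0: ok.
All examples now run through 2 states with every (state, symbol) defined. Accept strings end in {0}, Reject strings end in {1}; accept={0}.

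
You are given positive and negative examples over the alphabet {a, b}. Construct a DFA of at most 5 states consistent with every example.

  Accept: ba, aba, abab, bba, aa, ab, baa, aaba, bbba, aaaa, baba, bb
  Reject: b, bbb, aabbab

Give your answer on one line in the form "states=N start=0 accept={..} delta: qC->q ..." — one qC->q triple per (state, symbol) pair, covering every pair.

State merging on the prefix tree: take the shortest (then alphabetical) example prefix whose next move is undefined and point that move at state 0, else 1, else 2, ...; a target is out if some Accept/Reject pair would then sit in one state with the same input left (inseparable). If every existing state is out, open a new one.
a: 0a undefined. 0a->0: no, ab/b meet in 0 with "b" left. Open state 1: 0a->1.
b: 0b undefined. 0b->0: no, bb/b meet in 0. 0b->1: ok.
aa: 1a undefined. 1a->0: no, abab/aabbab meet in 1 with "bab" left. 1a->1: no, ba/b meet in 1. Open state 2: 1a->2.
ab: 1b undefined. 1b->0: no, aba/b meet in 1. 1b->1: no, ab/b meet in 1. 1b->2: ok.
aaa: 2a undefined. 2a->0: no, abab/b meet in 1. 2a->1: no, aba/b meet in 1. 2a->2: no, abab/bbb meet in 2 with "b" left. Open state 3: 2a->3.
aab: 2b undefined. 2b->0: no, aaba/b meet in 1. 2b->1: no, abab/aabbab meet in 3 with "b" left. 2b->2: no, ba/bbb meet in 2. 2b->3: no, aba/bbb meet in 3. Open state 4: 2b->4.
aaaa: 3a undefined. 3a->0: ok.
aaba: 4a undefined. 4a->0: ok.
aabb: 4b undefined. 4b->0: no, ba/aabbab meet in 2. 4b->1: ok.
abab: 3b undefined. 3b->0: ok.
All examples now run through 5 states with every (state, symbol) defined. Accept strings end in {0,2,3}, Reject strings end in {1,4}; accept={0,2,3}.

states=5 start=0 accept={0,2,3} delta: 0a->1 0b->1 1a->2 1b->2 2a->3 2b->4 3a->0 3b->0 4a->0 4b->1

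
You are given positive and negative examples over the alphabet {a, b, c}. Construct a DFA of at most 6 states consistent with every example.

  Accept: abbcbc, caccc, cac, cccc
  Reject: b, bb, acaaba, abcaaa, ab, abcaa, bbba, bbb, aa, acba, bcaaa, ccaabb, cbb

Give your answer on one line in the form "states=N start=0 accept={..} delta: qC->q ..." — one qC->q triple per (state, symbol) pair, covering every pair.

states=2 start=0 accept={1} delta: 0a->0 0b->0 0c->1 1a->0 1b->0 1c->1

State merging on the prefix tree: take the shortest (then alphabetical) example prefix whose next move is undefined and point that move at state 0, else 1, else 2, ...; a target is out if some Accept/Reject pair would then sit in one state with the same input left (inseparable). If every existing state is out, open a new one.
a: 0a undefined. 0a->0: ok.
b: 0b undefined. 0b->0: ok.
c: 0c undefined. 0c->0: no, abbcbc/b meet in 0. Open state 1: 0c->1.
ca: 1a undefined. 1a->0: ok.
cb: 1b undefined. 1b->0: ok.
cc: 1c undefined. 1c->0: no, cccc/b meet in 0. 1c->1: ok.
All examples now run through 2 states with every (state, symbol) defined. Accept strings end in {1}, Reject strings end in {0}; accept={1}.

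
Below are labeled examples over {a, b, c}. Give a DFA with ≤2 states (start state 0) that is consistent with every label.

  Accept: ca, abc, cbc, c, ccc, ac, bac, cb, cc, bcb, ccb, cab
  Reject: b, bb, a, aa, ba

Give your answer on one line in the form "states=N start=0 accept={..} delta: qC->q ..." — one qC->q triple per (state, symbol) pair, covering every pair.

Fold the examples into a partial DFA from state 0: repeatedly fix the first undefined (state, symbol) met by the shortest-then-alphabetical prefix, trying targets in increasing order and rejecting any under which an Accept and a Reject string meet in one state with the same remainder; add a state when all current targets are rejected. Accepting states are where Accept strings end.
a: 0a undefined. 0a->0: ok.
b: 0b undefined. 0b->0: ok.
c: 0c undefined. 0c->0: no, ca/b meet in 0. Open state 1: 0c->1.
ca: 1a undefined. 1a->0: no, ca/b meet in 0. 1a->1: ok.
cb: 1b undefined. 1b->0: no, cb/b meet in 0. 1b->1: ok.
cc: 1c undefined. 1c->0: no, cbc/b meet in 0. 1c->1: ok.
All examples now run through 2 states with every (state, symbol) defined. Accept strings end in {1}, Reject strings end in {0}; accept={1}.

states=2 start=0 accept={1} delta: 0a->0 0b->0 0c->1 1a->1 1b->1 1c->1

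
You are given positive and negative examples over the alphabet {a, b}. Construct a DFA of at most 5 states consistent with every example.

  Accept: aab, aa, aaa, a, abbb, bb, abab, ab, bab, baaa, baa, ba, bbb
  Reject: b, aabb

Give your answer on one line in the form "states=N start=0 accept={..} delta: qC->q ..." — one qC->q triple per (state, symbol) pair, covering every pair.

states=3 start=0 accept={0,1} delta: 0a->1 0b->2 1a->1 1b->0 2a->1 2b->1

State merging on the prefix tree: take the shortest (then alphabetical) example prefix whose next move is undefined and point that move at state 0, else 1, else 2, ...; a target is out if some Accept/Reject pair would then sit in one state with the same input left (inseparable). If every existing state is out, open a new one.
a: 0a undefined. 0a->0: no, aab/b meet in 0 with "b" left. Open state 1: 0a->1.
b: 0b undefined. 0b->0: no, bb/b meet in 0. 0b->1: no, a/b meet in 1. Open state 2: 0b->2.
aa: 1a undefined. 1a->0: no, aab/b meet in 2. 1a->1: ok.
ab: 1b undefined. 1b->0: ok.
ba: 2a undefined. 2a->0: no, bab/b meet in 2. 2a->1: ok.
bb: 2b undefined. 2b->0: no, bbb/b meet in 2. 2b->1: ok.
All examples now run through 3 states with every (state, symbol) defined. Accept strings end in {0,1}, Reject strings end in {2}; accept={0,1}.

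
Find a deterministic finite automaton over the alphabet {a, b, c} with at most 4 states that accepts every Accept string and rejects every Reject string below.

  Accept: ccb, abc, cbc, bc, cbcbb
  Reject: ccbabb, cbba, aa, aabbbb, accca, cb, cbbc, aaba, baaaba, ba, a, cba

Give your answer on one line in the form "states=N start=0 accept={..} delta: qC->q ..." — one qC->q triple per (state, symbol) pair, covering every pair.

states=3 start=0 accept={1} delta: 0a->0 0b->0 0c->1 1a->0 1b->2 1c->2 2a->0 2b->1 2c->1

Grow the machine one transition at a time. Run the examples from 0; the earliest place one falls off (shortest prefix, ties alphabetical) gets sent to the lowest-numbered state that keeps every Accept/Reject pair distinguishable — a pair clashes when both reach the same state with identical unread suffix — and to a fresh state only if none does.
a: 0a undefined. 0a->0: ok.
b: 0b undefined. 0b->0: ok.
c: 0c undefined. 0c->0: no, ccb/ccbabb meet in 0. Open state 1: 0c->1.
cb: 1b undefined. 1b->0: no, abc/cbbc meet in 1. 1b->1: no, abc/cb meet in 1. Open state 2: 1b->2.
cc: 1c undefined. 1c->0: no, ccb/ccbabb meet in 0. 1c->1: no, ccb/cb meet in 2. 1c->2: ok.
cba: 2a undefined. 2a->0: ok.
cbb: 2b undefined. 2b->0: no, ccb/ccbabb meet in 0. 2b->1: ok.
cbc: 2c undefined. 2c->0: no, cbc/aa meet in 0. 2c->1: ok.
cbba: 1a undefined. 1a->0: ok.
All examples now run through 3 states with every (state, symbol) defined. Accept strings end in {1}, Reject strings end in {0,2}; accept={1}.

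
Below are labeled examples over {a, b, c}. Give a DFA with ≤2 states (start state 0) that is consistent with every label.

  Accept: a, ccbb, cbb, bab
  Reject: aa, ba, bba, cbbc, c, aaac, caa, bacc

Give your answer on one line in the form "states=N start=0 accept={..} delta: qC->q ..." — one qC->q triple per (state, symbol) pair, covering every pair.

states=2 start=0 accept={1} delta: 0a->1 0b->1 0c->0 1a->0 1b->1 1c->0

Grow the machine one transition at a time. Run the examples from 0; the earliest place one falls off (shortest prefix, ties alphabetical) gets sent to the lowest-numbered state that keeps every Accept/Reject pair distinguishable — a pair clashes when both reach the same state with identical unread suffix — and to a fresh state only if none does.
a: 0a undefined. 0a->0: no, a/aa meet in 0. Open state 1: 0a->1.
b: 0b undefined. 0b->0: no, a/ba meet in 1. 0b->1: ok.
c: 0c undefined. 0c->0: ok.
aa: 1a undefined. 1a->0: ok.
bb: 1b undefined. 1b->0: no, a/bba meet in 1. 1b->1: ok.
aaac: 1c undefined. 1c->0: ok.
All examples now run through 2 states with every (state, symbol) defined. Accept strings end in {1}, Reject strings end in {0}; accept={1}.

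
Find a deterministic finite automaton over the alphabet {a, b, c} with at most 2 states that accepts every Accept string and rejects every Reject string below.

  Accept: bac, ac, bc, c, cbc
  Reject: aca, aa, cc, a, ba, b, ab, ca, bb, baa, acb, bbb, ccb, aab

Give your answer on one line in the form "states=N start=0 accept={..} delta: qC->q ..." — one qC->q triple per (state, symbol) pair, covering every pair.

states=2 start=0 accept={1} delta: 0a->0 0b->0 0c->1 1a->0 1b->0 1c->0

Fold the examples into a partial DFA from state 0: repeatedly fix the first undefined (state, symbol) met by the shortest-then-alphabetical prefix, trying targets in increasing order and rejecting any under which an Accept and a Reject string meet in one state with the same remainder; add a state when all current targets are rejected. Accepting states are where Accept strings end.
a: 0a undefined. 0a->0: ok.
b: 0b undefined. 0b->0: ok.
c: 0c undefined. 0c->0: no, bac/aca meet in 0. Open state 1: 0c->1.
ca: 1a undefined. 1a->0: ok.
cb: 1b undefined. 1b->0: ok.
cc: 1c undefined. 1c->0: ok.
All examples now run through 2 states with every (state, symbol) defined. Accept strings end in {1}, Reject strings end in {0}; accept={1}.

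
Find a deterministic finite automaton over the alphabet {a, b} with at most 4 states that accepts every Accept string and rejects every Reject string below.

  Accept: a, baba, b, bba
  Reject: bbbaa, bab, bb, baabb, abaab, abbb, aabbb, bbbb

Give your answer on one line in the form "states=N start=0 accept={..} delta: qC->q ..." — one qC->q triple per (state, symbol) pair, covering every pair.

Grow the machine one transition at a time. Run the examples from 0; the earliest place one falls off (shortest prefix, ties alphabetical) gets sent to the lowest-numbered state that keeps every Accept/Reject pair distinguishable — a pair clashes when both reach the same state with identical unread suffix — and to a fresh state only if none does.
a: 0a undefined. 0a->0: ok.
b: 0b undefined. 0b->0: no, a/bbbaa meet in 0. Open state 1: 0b->1.
ba: 1a undefined. 1a->0: no, b/bab meet in 1. 1a->1: ok.
bb: 1b undefined. 1b->0: no, a/bab meet in 0. 1b->1: no, baba/bbbaa meet in 1. Open state 2: 1b->2.
bba: 2a undefined. 2a->0: ok.
bbb: 2b undefined. 2b->0: no, a/bbbaa meet in 0. 2b->1: no, b/bbbaa meet in 1. 2b->2: no, a/bbbaa meet in 0. Open state 3: 2b->3.
bbba: 3a undefined. 3a->0: no, a/bbbaa meet in 0. 3a->1: no, b/bbbaa meet in 1. 3a->2: no, a/bbbaa meet in 0. 3a->3: ok.
bbbb: 3b undefined. 3b->0: no, a/bbbb meet in 0. 3b->1: no, b/bbbb meet in 1. 3b->2: ok.
All examples now run through 4 states with every (state, symbol) defined. Accept strings end in {0,1}, Reject strings end in {2,3}; accept={0,1}.

states=4 start=0 accept={0,1} delta: 0a->0 0b->1 1a->1 1b->2 2a->0 2b->3 3a->3 3b->2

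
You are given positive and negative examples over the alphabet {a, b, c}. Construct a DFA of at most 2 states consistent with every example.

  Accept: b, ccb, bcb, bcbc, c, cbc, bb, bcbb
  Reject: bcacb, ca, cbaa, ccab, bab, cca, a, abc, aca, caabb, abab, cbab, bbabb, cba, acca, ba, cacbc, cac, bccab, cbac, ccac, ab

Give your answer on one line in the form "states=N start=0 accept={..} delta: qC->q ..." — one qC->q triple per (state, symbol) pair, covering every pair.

states=2 start=0 accept={0} delta: 0a->1 0b->0 0c->0 1a->1 1b->1 1c->1

Fold the examples into a partial DFA from state 0: repeatedly fix the first undefined (state, symbol) met by the shortest-then-alphabetical prefix, trying targets in increasing order and rejecting any under which an Accept and a Reject string meet in one state with the same remainder; add a state when all current targets are rejected. Accepting states are where Accept strings end.
a: 0a undefined. 0a->0: no, b/ab meet in 0 with "b" left. Open state 1: 0a->1.
b: 0b undefined. 0b->0: ok.
c: 0c undefined. 0c->0: ok.
ab: 1b undefined. 1b->0: no, b/ccab meet in 0. 1b->1: ok.
ac: 1c undefined. 1c->0: no, b/bcacb meet in 0. 1c->1: ok.
aba: 1a undefined. 1a->0: no, b/cbaa meet in 0. 1a->1: ok.
All examples now run through 2 states with every (state, symbol) defined. Accept strings end in {0}, Reject strings end in {1}; accept={0}.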